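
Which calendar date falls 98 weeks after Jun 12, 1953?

Adding 98 weeks = 686 days from June 12, 1953.
June has 30 days, so 30 − 12 = 18 days remain after June 12, 1953; 686 − 18 = 668 left.
July 1953 has 31 days: 668 − 31 = 637 left.
August 1953 has 31 days: 637 − 31 = 606 left.
September 1953 has 30 days: 606 − 30 = 576 left.
October 1953 has 31 days: 576 − 31 = 545 left.
November 1953 has 30 days: 545 − 30 = 515 left.
December 1953 has 31 days: 515 − 31 = 484 left.
January 1954 has 31 days: 484 − 31 = 453 left.
February 1954 has 28 days (1954 is not a leap year): 453 − 28 = 425 left.
March 1954 has 31 days: 425 − 31 = 394 left.
April 1954 has 30 days: 394 − 30 = 364 left.
May 1954 has 31 days: 364 − 31 = 333 left.
June 1954 has 30 days: 333 − 30 = 303 left.
July 1954 has 31 days: 303 − 31 = 272 left.
August 1954 has 31 days: 272 − 31 = 241 left.
September 1954 has 30 days: 241 − 30 = 211 left.
October 1954 has 31 days: 211 − 31 = 180 left.
November 1954 has 30 days: 180 − 30 = 150 left.
December 1954 has 31 days: 150 − 31 = 119 left.
January 1955 has 31 days: 119 − 31 = 88 left.
February 1955 has 28 days (1955 is not a leap year): 88 − 28 = 60 left.
March 1955 has 31 days: 60 − 31 = 29 left.
29 days into April 1955 → April 29, 1955.

April 29, 1955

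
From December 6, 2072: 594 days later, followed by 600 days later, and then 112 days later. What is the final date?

Counting forward 594 days from December 6, 2072:
December has 31 days, so 31 − 6 = 25 days remain after December 6, 2072; 594 − 25 = 569 left.
January 2073 has 31 days: 569 − 31 = 538 left.
February 2073 has 28 days (2073 is not a leap year): 538 − 28 = 510 left.
March 2073 has 31 days: 510 − 31 = 479 left.
April 2073 has 30 days: 479 − 30 = 449 left.
May 2073 has 31 days: 449 − 31 = 418 left.
June 2073 has 30 days: 418 − 30 = 388 left.
July 2073 has 31 days: 388 − 31 = 357 left.
August 2073 has 31 days: 357 − 31 = 326 left.
September 2073 has 30 days: 326 − 30 = 296 left.
October 2073 has 31 days: 296 − 31 = 265 left.
November 2073 has 30 days: 265 − 30 = 235 left.
December 2073 has 31 days: 235 − 31 = 204 left.
January 2074 has 31 days: 204 − 31 = 173 left.
February 2074 has 28 days (2074 is not a leap year): 173 − 28 = 145 left.
March 2074 has 31 days: 145 − 31 = 114 left.
April 2074 has 30 days: 114 − 30 = 84 left.
May 2074 has 31 days: 84 − 31 = 53 left.
June 2074 has 30 days: 53 − 30 = 23 left.
23 days into July 2074 → July 23, 2074.
Adding 600 days from July 23, 2074:
July has 31 days, so 31 − 23 = 8 days remain after July 23, 2074; 600 − 8 = 592 left.
August 2074 has 31 days: 592 − 31 = 561 left.
September 2074 has 30 days: 561 − 30 = 531 left.
October 2074 has 31 days: 531 − 31 = 500 left.
November 2074 has 30 days: 500 − 30 = 470 left.
December 2074 has 31 days: 470 − 31 = 439 left.
January 2075 has 31 days: 439 − 31 = 408 left.
February 2075 has 28 days (2075 is not a leap year): 408 − 28 = 380 left.
March 2075 has 31 days: 380 − 31 = 349 left.
April 2075 has 30 days: 349 − 30 = 319 left.
May 2075 has 31 days: 319 − 31 = 288 left.
June 2075 has 30 days: 288 − 30 = 258 left.
July 2075 has 31 days: 258 − 31 = 227 left.
August 2075 has 31 days: 227 − 31 = 196 left.
September 2075 has 30 days: 196 − 30 = 166 left.
October 2075 has 31 days: 166 − 31 = 135 left.
November 2075 has 30 days: 135 − 30 = 105 left.
December 2075 has 31 days: 105 − 31 = 74 left.
January 2076 has 31 days: 74 − 31 = 43 left.
February 2076 has 29 days (2076 is a leap year): 43 − 29 = 14 left.
14 days into March 2076 → March 14, 2076.
Advancing 112 days from March 14, 2076:
March has 31 days, so 31 − 14 = 17 days remain after March 14, 2076; 112 − 17 = 95 left.
April 2076 has 30 days: 95 − 30 = 65 left.
May 2076 has 31 days: 65 − 31 = 34 left.
June 2076 has 30 days: 34 − 30 = 4 left.
4 days into July 2076 → July 4, 2076.

July 4, 2076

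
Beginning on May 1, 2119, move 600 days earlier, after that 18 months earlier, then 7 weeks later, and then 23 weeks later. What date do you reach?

Counting back 600 days from May 1, 2119:
Going back 1 day from May 1, 2119 reaches the end of the previous month; 600 − 1 = 599 left.
April 2119 has 30 days: 599 − 30 = 569 left.
March 2119 has 31 days: 569 − 31 = 538 left.
February 2119 has 28 days (2119 is not a leap year): 538 − 28 = 510 left.
January 2119 has 31 days: 510 − 31 = 479 left.
December 2118 has 31 days: 479 − 31 = 448 left.
November 2118 has 30 days: 448 − 30 = 418 left.
October 2118 has 31 days: 418 − 31 = 387 left.
September 2118 has 30 days: 387 − 30 = 357 left.
August 2118 has 31 days: 357 − 31 = 326 left.
July 2118 has 31 days: 326 − 31 = 295 left.
June 2118 has 30 days: 295 − 30 = 265 left.
May 2118 has 31 days: 265 − 31 = 234 left.
April 2118 has 30 days: 234 − 30 = 204 left.
March 2118 has 31 days: 204 − 31 = 173 left.
February 2118 has 28 days (2118 is not a leap year): 173 − 28 = 145 left.
January 2118 has 31 days: 145 − 31 = 114 left.
December 2117 has 31 days: 114 − 31 = 83 left.
November 2117 has 30 days: 83 − 30 = 53 left.
October 2117 has 31 days: 53 − 31 = 22 left.
September 2117 has 30 days; 30 − 22 = 8 → September 8, 2117.
Going back 18 months from September 8, 2117:
month 9 − 18 = -9, which is month 3 of year 2116 → March 2116.
Day 8 is valid in March, giving March 8, 2116.
Counting forward 7 weeks (= 49 days) from March 8, 2116:
March has 31 days, so 31 − 8 = 23 days remain after March 8, 2116; 49 − 23 = 26 left.
26 days into April 2116 → April 26, 2116.
Adding 23 weeks (= 161 days) from April 26, 2116:
April has 30 days, so 30 − 26 = 4 days remain after April 26, 2116; 161 − 4 = 157 left.
May 2116 has 31 days: 157 − 31 = 126 left.
June 2116 has 30 days: 126 − 30 = 96 left.
July 2116 has 31 days: 96 − 31 = 65 left.
August 2116 has 31 days: 65 − 31 = 34 left.
September 2116 has 30 days: 34 − 30 = 4 left.
4 days into October 2116 → October 4, 2116.

October 4, 2116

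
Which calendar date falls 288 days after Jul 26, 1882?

May 10, 1883

Adding 288 days from July 26, 1882.
July has 31 days, so 31 − 26 = 5 days remain after July 26, 1882; 288 − 5 = 283 left.
August 1882 has 31 days: 283 − 31 = 252 left.
September 1882 has 30 days: 252 − 30 = 222 left.
October 1882 has 31 days: 222 − 31 = 191 left.
November 1882 has 30 days: 191 − 30 = 161 left.
December 1882 has 31 days: 161 − 31 = 130 left.
January 1883 has 31 days: 130 − 31 = 99 left.
February 1883 has 28 days (1883 is not a leap year): 99 − 28 = 71 left.
March 1883 has 31 days: 71 − 31 = 40 left.
April 1883 has 30 days: 40 − 30 = 10 left.
10 days into May 1883 → May 10, 1883.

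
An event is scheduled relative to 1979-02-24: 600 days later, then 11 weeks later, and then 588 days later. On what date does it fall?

Adding 600 days from February 24, 1979:
February has 28 days, so 28 − 24 = 4 days remain after February 24, 1979; 600 − 4 = 596 left.
March 1979 has 31 days: 596 − 31 = 565 left.
April 1979 has 30 days: 565 − 30 = 535 left.
May 1979 has 31 days: 535 − 31 = 504 left.
June 1979 has 30 days: 504 − 30 = 474 left.
July 1979 has 31 days: 474 − 31 = 443 left.
August 1979 has 31 days: 443 − 31 = 412 left.
September 1979 has 30 days: 412 − 30 = 382 left.
October 1979 has 31 days: 382 − 31 = 351 left.
November 1979 has 30 days: 351 − 30 = 321 left.
December 1979 has 31 days: 321 − 31 = 290 left.
January 1980 has 31 days: 290 − 31 = 259 left.
February 1980 has 29 days (1980 is a leap year): 259 − 29 = 230 left.
March 1980 has 31 days: 230 − 31 = 199 left.
April 1980 has 30 days: 199 − 30 = 169 left.
May 1980 has 31 days: 169 − 31 = 138 left.
June 1980 has 30 days: 138 − 30 = 108 left.
July 1980 has 31 days: 108 − 31 = 77 left.
August 1980 has 31 days: 77 − 31 = 46 left.
September 1980 has 30 days: 46 − 30 = 16 left.
16 days into October 1980 → October 16, 1980.
Advancing 11 weeks (= 77 days) from October 16, 1980:
October has 31 days, so 31 − 16 = 15 days remain after October 16, 1980; 77 − 15 = 62 left.
November 1980 has 30 days: 62 − 30 = 32 left.
December 1980 has 31 days: 32 − 31 = 1 left.
1 day into January 1981 → January 1, 1981.
Counting forward 588 days from January 1, 1981:
January has 31 days, so 31 − 1 = 30 days remain after January 1, 1981; 588 − 30 = 558 left.
February 1981 has 28 days (1981 is not a leap year): 558 − 28 = 530 left.
March 1981 has 31 days: 530 − 31 = 499 left.
April 1981 has 30 days: 499 − 30 = 469 left.
May 1981 has 31 days: 469 − 31 = 438 left.
June 1981 has 30 days: 438 − 30 = 408 left.
July 1981 has 31 days: 408 − 31 = 377 left.
August 1981 has 31 days: 377 − 31 = 346 left.
September 1981 has 30 days: 346 − 30 = 316 left.
October 1981 has 31 days: 316 − 31 = 285 left.
November 1981 has 30 days: 285 − 30 = 255 left.
December 1981 has 31 days: 255 − 31 = 224 left.
January 1982 has 31 days: 224 − 31 = 193 left.
February 1982 has 28 days (1982 is not a leap year): 193 − 28 = 165 left.
March 1982 has 31 days: 165 − 31 = 134 left.
April 1982 has 30 days: 134 − 30 = 104 left.
May 1982 has 31 days: 104 − 31 = 73 left.
June 1982 has 30 days: 73 − 30 = 43 left.
July 1982 has 31 days: 43 − 31 = 12 left.
12 days into August 1982 → August 12, 1982.

August 12, 1982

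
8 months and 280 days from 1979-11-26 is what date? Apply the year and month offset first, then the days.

May 2, 1981

Counting forward 8 months and 280 days from November 26, 1979: first the month/year part, then the days.
month 11 + 8 = 19, which is month 7 of year 1980 → July 1980.
Day 26 is valid in July, giving July 26, 1980.
Now add 280 days from July 26, 1980.
July has 31 days, so 31 − 26 = 5 days remain after July 26, 1980; 280 − 5 = 275 left.
August 1980 has 31 days: 275 − 31 = 244 left.
September 1980 has 30 days: 244 − 30 = 214 left.
October 1980 has 31 days: 214 − 31 = 183 left.
November 1980 has 30 days: 183 − 30 = 153 left.
December 1980 has 31 days: 153 − 31 = 122 left.
January 1981 has 31 days: 122 − 31 = 91 left.
February 1981 has 28 days (1981 is not a leap year): 91 − 28 = 63 left.
March 1981 has 31 days: 63 − 31 = 32 left.
April 1981 has 30 days: 32 − 30 = 2 left.
2 days into May 1981 → May 2, 1981.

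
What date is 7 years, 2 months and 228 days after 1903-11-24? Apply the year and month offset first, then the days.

September 9, 1911

Advancing 7 years, 2 months and 228 days from November 24, 1903: first the month/year part, then the days.
+7 years → 1910; month 11 + 2 = 13, which is month 1 of year 1911 → January 1911.
Day 24 is valid in January, giving January 24, 1911.
Now add 228 days from January 24, 1911.
January has 31 days, so 31 − 24 = 7 days remain after January 24, 1911; 228 − 7 = 221 left.
February 1911 has 28 days (1911 is not a leap year): 221 − 28 = 193 left.
March 1911 has 31 days: 193 − 31 = 162 left.
April 1911 has 30 days: 162 − 30 = 132 left.
May 1911 has 31 days: 132 − 31 = 101 left.
June 1911 has 30 days: 101 − 30 = 71 left.
July 1911 has 31 days: 71 − 31 = 40 left.
August 1911 has 31 days: 40 − 31 = 9 left.
9 days into September 1911 → September 9, 1911.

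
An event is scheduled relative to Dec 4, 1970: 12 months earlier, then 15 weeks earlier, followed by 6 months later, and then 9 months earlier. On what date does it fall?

Subtracting 12 months from December 4, 1970:
month 12 − 12 = 0, which is month 12 of year 1969 → December 1969.
Day 4 is valid in December, giving December 4, 1969.
Counting back 15 weeks (= 105 days) from December 4, 1969:
Going back 4 days from December 4, 1969 reaches the end of the previous month; 105 − 4 = 101 left.
November 1969 has 30 days: 101 − 30 = 71 left.
October 1969 has 31 days: 71 − 31 = 40 left.
September 1969 has 30 days: 40 − 30 = 10 left.
August 1969 has 31 days; 31 − 10 = 21 → August 21, 1969.
Adding 6 months from August 21, 1969:
month 8 + 6 = 14, which is month 2 of year 1970 → February 1970.
Day 21 is valid in February, giving February 21, 1970.
Going back 9 months from February 21, 1970:
month 2 − 9 = -7, which is month 5 of year 1969 → May 1969.
Day 21 is valid in May, giving May 21, 1969.

May 21, 1969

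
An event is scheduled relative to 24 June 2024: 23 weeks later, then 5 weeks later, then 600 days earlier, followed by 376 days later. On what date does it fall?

May 27, 2024

Advancing 23 weeks (= 161 days) from June 24, 2024:
June has 30 days, so 30 − 24 = 6 days remain after June 24, 2024; 161 − 6 = 155 left.
July 2024 has 31 days: 155 − 31 = 124 left.
August 2024 has 31 days: 124 − 31 = 93 left.
September 2024 has 30 days: 93 − 30 = 63 left.
October 2024 has 31 days: 63 − 31 = 32 left.
November 2024 has 30 days: 32 − 30 = 2 left.
2 days into December 2024 → December 2, 2024.
Adding 5 weeks (= 35 days) from December 2, 2024:
December has 31 days, so 31 − 2 = 29 days remain after December 2, 2024; 35 − 29 = 6 left.
6 days into January 2025 → January 6, 2025.
Going back 600 days from January 6, 2025:
Going back 6 days from January 6, 2025 reaches the end of the previous month; 600 − 6 = 594 left.
December 2024 has 31 days: 594 − 31 = 563 left.
November 2024 has 30 days: 563 − 30 = 533 left.
October 2024 has 31 days: 533 − 31 = 502 left.
September 2024 has 30 days: 502 − 30 = 472 left.
August 2024 has 31 days: 472 − 31 = 441 left.
July 2024 has 31 days: 441 − 31 = 410 left.
June 2024 has 30 days: 410 − 30 = 380 left.
May 2024 has 31 days: 380 − 31 = 349 left.
April 2024 has 30 days: 349 − 30 = 319 left.
March 2024 has 31 days: 319 − 31 = 288 left.
February 2024 has 29 days (2024 is a leap year): 288 − 29 = 259 left.
January 2024 has 31 days: 259 − 31 = 228 left.
December 2023 has 31 days: 228 − 31 = 197 left.
November 2023 has 30 days: 197 − 30 = 167 left.
October 2023 has 31 days: 167 − 31 = 136 left.
September 2023 has 30 days: 136 − 30 = 106 left.
August 2023 has 31 days: 106 − 31 = 75 left.
July 2023 has 31 days: 75 − 31 = 44 left.
June 2023 has 30 days: 44 − 30 = 14 left.
May 2023 has 31 days; 31 − 14 = 17 → May 17, 2023.
Adding 376 days from May 17, 2023:
May has 31 days, so 31 − 17 = 14 days remain after May 17, 2023; 376 − 14 = 362 left.
June 2023 has 30 days: 362 − 30 = 332 left.
July 2023 has 31 days: 332 − 31 = 301 left.
August 2023 has 31 days: 301 − 31 = 270 left.
September 2023 has 30 days: 270 − 30 = 240 left.
October 2023 has 31 days: 240 − 31 = 209 left.
November 2023 has 30 days: 209 − 30 = 179 left.
December 2023 has 31 days: 179 − 31 = 148 left.
January 2024 has 31 days: 148 − 31 = 117 left.
February 2024 has 29 days (2024 is a leap year): 117 − 29 = 88 left.
March 2024 has 31 days: 88 − 31 = 57 left.
April 2024 has 30 days: 57 − 30 = 27 left.
27 days into May 2024 → May 27, 2024.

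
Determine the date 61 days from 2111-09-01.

Counting forward 61 days from September 1, 2111.
September has 30 days, so 30 − 1 = 29 days remain after September 1, 2111; 61 − 29 = 32 left.
October 2111 has 31 days: 32 − 31 = 1 left.
1 day into November 2111 → November 1, 2111.

November 1, 2111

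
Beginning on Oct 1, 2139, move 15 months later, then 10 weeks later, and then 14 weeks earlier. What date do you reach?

Counting forward 15 months from October 1, 2139:
month 10 + 15 = 25, which is month 1 of year 2141 → January 2141.
Day 1 is valid in January, giving January 1, 2141.
Counting forward 10 weeks (= 70 days) from January 1, 2141:
January has 31 days, so 31 − 1 = 30 days remain after January 1, 2141; 70 − 30 = 40 left.
February 2141 has 28 days (2141 is not a leap year): 40 − 28 = 12 left.
12 days into March 2141 → March 12, 2141.
Counting back 14 weeks (= 98 days) from March 12, 2141:
Going back 12 days from March 12, 2141 reaches the end of the previous month; 98 − 12 = 86 left.
February 2141 has 28 days (2141 is not a leap year): 86 − 28 = 58 left.
January 2141 has 31 days: 58 − 31 = 27 left.
December 2140 has 31 days; 31 − 27 = 4 → December 4, 2140.

December 4, 2140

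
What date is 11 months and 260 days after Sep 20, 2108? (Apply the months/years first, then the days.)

May 7, 2110

Advancing 11 months and 260 days from September 20, 2108: first the month/year part, then the days.
month 9 + 11 = 20, which is month 8 of year 2109 → August 2109.
Day 20 is valid in August, giving August 20, 2109.
Now add 260 days from August 20, 2109.
August has 31 days, so 31 − 20 = 11 days remain after August 20, 2109; 260 − 11 = 249 left.
September 2109 has 30 days: 249 − 30 = 219 left.
October 2109 has 31 days: 219 − 31 = 188 left.
November 2109 has 30 days: 188 − 30 = 158 left.
December 2109 has 31 days: 158 − 31 = 127 left.
January 2110 has 31 days: 127 − 31 = 96 left.
February 2110 has 28 days (2110 is not a leap year): 96 − 28 = 68 left.
March 2110 has 31 days: 68 − 31 = 37 left.
April 2110 has 30 days: 37 − 30 = 7 left.
7 days into May 2110 → May 7, 2110.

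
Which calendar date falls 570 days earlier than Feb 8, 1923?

Going back 570 days from February 8, 1923.
Going back 8 days from February 8, 1923 reaches the end of the previous month; 570 − 8 = 562 left.
January 1923 has 31 days: 562 − 31 = 531 left.
December 1922 has 31 days: 531 − 31 = 500 left.
November 1922 has 30 days: 500 − 30 = 470 left.
October 1922 has 31 days: 470 − 31 = 439 left.
September 1922 has 30 days: 439 − 30 = 409 left.
August 1922 has 31 days: 409 − 31 = 378 left.
July 1922 has 31 days: 378 − 31 = 347 left.
June 1922 has 30 days: 347 − 30 = 317 left.
May 1922 has 31 days: 317 − 31 = 286 left.
April 1922 has 30 days: 286 − 30 = 256 left.
March 1922 has 31 days: 256 − 31 = 225 left.
February 1922 has 28 days (1922 is not a leap year): 225 − 28 = 197 left.
January 1922 has 31 days: 197 − 31 = 166 left.
December 1921 has 31 days: 166 − 31 = 135 left.
November 1921 has 30 days: 135 − 30 = 105 left.
October 1921 has 31 days: 105 − 31 = 74 left.
September 1921 has 30 days: 74 − 30 = 44 left.
August 1921 has 31 days: 44 − 31 = 13 left.
July 1921 has 31 days; 31 − 13 = 18 → July 18, 1921.

July 18, 1921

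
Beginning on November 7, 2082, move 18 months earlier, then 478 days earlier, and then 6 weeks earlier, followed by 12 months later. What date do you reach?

Counting back 18 months from November 7, 2082:
month 11 − 18 = -7, which is month 5 of year 2081 → May 2081.
Day 7 is valid in May, giving May 7, 2081.
Going back 478 days from May 7, 2081:
Going back 7 days from May 7, 2081 reaches the end of the previous month; 478 − 7 = 471 left.
April 2081 has 30 days: 471 − 30 = 441 left.
March 2081 has 31 days: 441 − 31 = 410 left.
February 2081 has 28 days (2081 is not a leap year): 410 − 28 = 382 left.
January 2081 has 31 days: 382 − 31 = 351 left.
December 2080 has 31 days: 351 − 31 = 320 left.
November 2080 has 30 days: 320 − 30 = 290 left.
October 2080 has 31 days: 290 − 31 = 259 left.
September 2080 has 30 days: 259 − 30 = 229 left.
August 2080 has 31 days: 229 − 31 = 198 left.
July 2080 has 31 days: 198 − 31 = 167 left.
June 2080 has 30 days: 167 − 30 = 137 left.
May 2080 has 31 days: 137 − 31 = 106 left.
April 2080 has 30 days: 106 − 30 = 76 left.
March 2080 has 31 days: 76 − 31 = 45 left.
February 2080 has 29 days (2080 is a leap year): 45 − 29 = 16 left.
January 2080 has 31 days; 31 − 16 = 15 → January 15, 2080.
Subtracting 6 weeks (= 42 days) from January 15, 2080:
Going back 15 days from January 15, 2080 reaches the end of the previous month; 42 − 15 = 27 left.
December 2079 has 31 days; 31 − 27 = 4 → December 4, 2079.
Counting forward 12 months from December 4, 2079:
month 12 + 12 = 24, which is month 12 of year 2080 → December 2080.
Day 4 is valid in December, giving December 4, 2080.

December 4, 2080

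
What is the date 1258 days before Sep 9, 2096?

March 31, 2093

Subtracting 1258 days from September 9, 2096.
Going back 9 days from September 9, 2096 reaches the end of the previous month; 1258 − 9 = 1249 left.
August 2096 has 31 days: 1249 − 31 = 1218 left.
July 2096 has 31 days: 1218 − 31 = 1187 left.
June 2096 has 30 days: 1187 − 30 = 1157 left.
May 2096 has 31 days: 1157 − 31 = 1126 left.
April 2096 has 30 days: 1126 − 30 = 1096 left.
March 2096 has 31 days: 1096 − 31 = 1065 left.
February 2096 has 29 days (2096 is a leap year): 1065 − 29 = 1036 left.
January 2096 has 31 days: 1036 − 31 = 1005 left.
December 2095 has 31 days: 1005 − 31 = 974 left.
November 2095 has 30 days: 974 − 30 = 944 left.
October 2095 has 31 days: 944 − 31 = 913 left.
September 2095 has 30 days: 913 − 30 = 883 left.
August 2095 has 31 days: 883 − 31 = 852 left.
July 2095 has 31 days: 852 − 31 = 821 left.
June 2095 has 30 days: 821 − 30 = 791 left.
May 2095 has 31 days: 791 − 31 = 760 left.
April 2095 has 30 days: 760 − 30 = 730 left.
March 2095 has 31 days: 730 − 31 = 699 left.
February 2095 has 28 days (2095 is not a leap year): 699 − 28 = 671 left.
January 2095 has 31 days: 671 − 31 = 640 left.
December 2094 has 31 days: 640 − 31 = 609 left.
November 2094 has 30 days: 609 − 30 = 579 left.
October 2094 has 31 days: 579 − 31 = 548 left.
September 2094 has 30 days: 548 − 30 = 518 left.
August 2094 has 31 days: 518 − 31 = 487 left.
July 2094 has 31 days: 487 − 31 = 456 left.
June 2094 has 30 days: 456 − 30 = 426 left.
May 2094 has 31 days: 426 − 31 = 395 left.
April 2094 has 30 days: 395 − 30 = 365 left.
March 2094 has 31 days: 365 − 31 = 334 left.
February 2094 has 28 days (2094 is not a leap year): 334 − 28 = 306 left.
January 2094 has 31 days: 306 − 31 = 275 left.
December 2093 has 31 days: 275 − 31 = 244 left.
November 2093 has 30 days: 244 − 30 = 214 left.
October 2093 has 31 days: 214 − 31 = 183 left.
September 2093 has 30 days: 183 − 30 = 153 left.
August 2093 has 31 days: 153 − 31 = 122 left.
July 2093 has 31 days: 122 − 31 = 91 left.
June 2093 has 30 days: 91 − 30 = 61 left.
May 2093 has 31 days: 61 − 31 = 30 left.
April 2093 has 30 days: 30 − 30 = 0 left.
March 2093 has 31 days; 31 − 0 = 31 → March 31, 2093.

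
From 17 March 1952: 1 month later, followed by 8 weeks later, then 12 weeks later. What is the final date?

Adding 1 month from March 17, 1952:
month 3 + 1 = 4 → April 1952.
Day 17 is valid in April, giving April 17, 1952.
Adding 8 weeks (= 56 days) from April 17, 1952:
April has 30 days, so 30 − 17 = 13 days remain after April 17, 1952; 56 − 13 = 43 left.
May 1952 has 31 days: 43 − 31 = 12 left.
12 days into June 1952 → June 12, 1952.
Counting forward 12 weeks (= 84 days) from June 12, 1952:
June has 30 days, so 30 − 12 = 18 days remain after June 12, 1952; 84 − 18 = 66 left.
July 1952 has 31 days: 66 − 31 = 35 left.
August 1952 has 31 days: 35 − 31 = 4 left.
4 days into September 1952 → September 4, 1952.

September 4, 1952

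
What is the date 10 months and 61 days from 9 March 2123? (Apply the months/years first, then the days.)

Counting forward 10 months and 61 days from March 9, 2123: first the month/year part, then the days.
month 3 + 10 = 13, which is month 1 of year 2124 → January 2124.
Day 9 is valid in January, giving January 9, 2124.
Now add 61 days from January 9, 2124.
January has 31 days, so 31 − 9 = 22 days remain after January 9, 2124; 61 − 22 = 39 left.
February 2124 has 29 days (2124 is a leap year): 39 − 29 = 10 left.
10 days into March 2124 → March 10, 2124.

March 10, 2124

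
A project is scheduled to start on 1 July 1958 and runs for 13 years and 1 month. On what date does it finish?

August 1, 1971

Counting forward 13 years and 1 month from July 1, 1958.
+13 years → 1971; month 7 + 1 = 8 → August 1971.
Day 1 is valid in August, giving August 1, 1971.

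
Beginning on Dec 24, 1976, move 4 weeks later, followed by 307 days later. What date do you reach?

November 24, 1977

Counting forward 4 weeks (= 28 days) from December 24, 1976:
December has 31 days, so 31 − 24 = 7 days remain after December 24, 1976; 28 − 7 = 21 left.
21 days into January 1977 → January 21, 1977.
Advancing 307 days from January 21, 1977:
January has 31 days, so 31 − 21 = 10 days remain after January 21, 1977; 307 − 10 = 297 left.
February 1977 has 28 days (1977 is not a leap year): 297 − 28 = 269 left.
March 1977 has 31 days: 269 − 31 = 238 left.
April 1977 has 30 days: 238 − 30 = 208 left.
May 1977 has 31 days: 208 − 31 = 177 left.
June 1977 has 30 days: 177 − 30 = 147 left.
July 1977 has 31 days: 147 − 31 = 116 left.
August 1977 has 31 days: 116 − 31 = 85 left.
September 1977 has 30 days: 85 − 30 = 55 left.
October 1977 has 31 days: 55 − 31 = 24 left.
24 days into November 1977 → November 24, 1977.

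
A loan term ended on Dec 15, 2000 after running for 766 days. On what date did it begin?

November 10, 1998

Subtracting 766 days from December 15, 2000.
Going back 15 days from December 15, 2000 reaches the end of the previous month; 766 − 15 = 751 left.
November 2000 has 30 days: 751 − 30 = 721 left.
October 2000 has 31 days: 721 − 31 = 690 left.
September 2000 has 30 days: 690 − 30 = 660 left.
August 2000 has 31 days: 660 − 31 = 629 left.
July 2000 has 31 days: 629 − 31 = 598 left.
June 2000 has 30 days: 598 − 30 = 568 left.
May 2000 has 31 days: 568 − 31 = 537 left.
April 2000 has 30 days: 537 − 30 = 507 left.
March 2000 has 31 days: 507 − 31 = 476 left.
February 2000 has 29 days (2000 is a leap year (divisible by 400)): 476 − 29 = 447 left.
January 2000 has 31 days: 447 − 31 = 416 left.
December 1999 has 31 days: 416 − 31 = 385 left.
November 1999 has 30 days: 385 − 30 = 355 left.
October 1999 has 31 days: 355 − 31 = 324 left.
September 1999 has 30 days: 324 − 30 = 294 left.
August 1999 has 31 days: 294 − 31 = 263 left.
July 1999 has 31 days: 263 − 31 = 232 left.
June 1999 has 30 days: 232 − 30 = 202 left.
May 1999 has 31 days: 202 − 31 = 171 left.
April 1999 has 30 days: 171 − 30 = 141 left.
March 1999 has 31 days: 141 − 31 = 110 left.
February 1999 has 28 days (1999 is not a leap year): 110 − 28 = 82 left.
January 1999 has 31 days: 82 − 31 = 51 left.
December 1998 has 31 days: 51 − 31 = 20 left.
November 1998 has 30 days; 30 − 20 = 10 → November 10, 1998.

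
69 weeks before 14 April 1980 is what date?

Counting back 69 weeks = 483 days from April 14, 1980.
Going back 14 days from April 14, 1980 reaches the end of the previous month; 483 − 14 = 469 left.
March 1980 has 31 days: 469 − 31 = 438 left.
February 1980 has 29 days (1980 is a leap year): 438 − 29 = 409 left.
January 1980 has 31 days: 409 − 31 = 378 left.
December 1979 has 31 days: 378 − 31 = 347 left.
November 1979 has 30 days: 347 − 30 = 317 left.
October 1979 has 31 days: 317 − 31 = 286 left.
September 1979 has 30 days: 286 − 30 = 256 left.
August 1979 has 31 days: 256 − 31 = 225 left.
July 1979 has 31 days: 225 − 31 = 194 left.
June 1979 has 30 days: 194 − 30 = 164 left.
May 1979 has 31 days: 164 − 31 = 133 left.
April 1979 has 30 days: 133 − 30 = 103 left.
March 1979 has 31 days: 103 − 31 = 72 left.
February 1979 has 28 days (1979 is not a leap year): 72 − 28 = 44 left.
January 1979 has 31 days: 44 − 31 = 13 left.
December 1978 has 31 days; 31 − 13 = 18 → December 18, 1978.

December 18, 1978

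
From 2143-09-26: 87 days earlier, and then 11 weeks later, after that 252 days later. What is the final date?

Counting back 87 days from September 26, 2143:
Going back 26 days from September 26, 2143 reaches the end of the previous month; 87 − 26 = 61 left.
August 2143 has 31 days: 61 − 31 = 30 left.
July 2143 has 31 days; 31 − 30 = 1 → July 1, 2143.
Counting forward 11 weeks (= 77 days) from July 1, 2143:
July has 31 days, so 31 − 1 = 30 days remain after July 1, 2143; 77 − 30 = 47 left.
August 2143 has 31 days: 47 − 31 = 16 left.
16 days into September 2143 → September 16, 2143.
Advancing 252 days from September 16, 2143:
September has 30 days, so 30 − 16 = 14 days remain after September 16, 2143; 252 − 14 = 238 left.
October 2143 has 31 days: 238 − 31 = 207 left.
November 2143 has 30 days: 207 − 30 = 177 left.
December 2143 has 31 days: 177 − 31 = 146 left.
January 2144 has 31 days: 146 − 31 = 115 left.
February 2144 has 29 days (2144 is a leap year): 115 − 29 = 86 left.
March 2144 has 31 days: 86 − 31 = 55 left.
April 2144 has 30 days: 55 − 30 = 25 left.
25 days into May 2144 → May 25, 2144.

May 25, 2144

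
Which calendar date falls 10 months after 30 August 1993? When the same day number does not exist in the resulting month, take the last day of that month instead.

June 30, 1994

Advancing 10 months from August 30, 1993.
month 8 + 10 = 18, which is month 6 of year 1994 → June 1994.
Day 30 is valid in June, giving June 30, 1994.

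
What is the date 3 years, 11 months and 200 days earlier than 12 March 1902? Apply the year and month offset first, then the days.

September 24, 1897

Going back 3 years, 11 months and 200 days from March 12, 1902: first the month/year part, then the days.
-3 years → 1899; month 3 − 11 = -8, which is month 4 of year 1898 → April 1898.
Day 12 is valid in April, giving April 12, 1898.
Now subtract 200 days from April 12, 1898.
Going back 12 days from April 12, 1898 reaches the end of the previous month; 200 − 12 = 188 left.
March 1898 has 31 days: 188 − 31 = 157 left.
February 1898 has 28 days (1898 is not a leap year): 157 − 28 = 129 left.
January 1898 has 31 days: 129 − 31 = 98 left.
December 1897 has 31 days: 98 − 31 = 67 left.
November 1897 has 30 days: 67 − 30 = 37 left.
October 1897 has 31 days: 37 − 31 = 6 left.
September 1897 has 30 days; 30 − 6 = 24 → September 24, 1897.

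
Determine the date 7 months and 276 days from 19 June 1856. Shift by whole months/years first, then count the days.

October 22, 1857

Counting forward 7 months and 276 days from June 19, 1856: first the month/year part, then the days.
month 6 + 7 = 13, which is month 1 of year 1857 → January 1857.
Day 19 is valid in January, giving January 19, 1857.
Now add 276 days from January 19, 1857.
January has 31 days, so 31 − 19 = 12 days remain after January 19, 1857; 276 − 12 = 264 left.
February 1857 has 28 days (1857 is not a leap year): 264 − 28 = 236 left.
March 1857 has 31 days: 236 − 31 = 205 left.
April 1857 has 30 days: 205 − 30 = 175 left.
May 1857 has 31 days: 175 − 31 = 144 left.
June 1857 has 30 days: 144 − 30 = 114 left.
July 1857 has 31 days: 114 − 31 = 83 left.
August 1857 has 31 days: 83 − 31 = 52 left.
September 1857 has 30 days: 52 − 30 = 22 left.
22 days into October 1857 → October 22, 1857.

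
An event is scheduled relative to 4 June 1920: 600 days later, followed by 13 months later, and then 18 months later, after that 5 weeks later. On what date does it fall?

Adding 600 days from June 4, 1920:
June has 30 days, so 30 − 4 = 26 days remain after June 4, 1920; 600 − 26 = 574 left.
July 1920 has 31 days: 574 − 31 = 543 left.
August 1920 has 31 days: 543 − 31 = 512 left.
September 1920 has 30 days: 512 − 30 = 482 left.
October 1920 has 31 days: 482 − 31 = 451 left.
November 1920 has 30 days: 451 − 30 = 421 left.
December 1920 has 31 days: 421 − 31 = 390 left.
January 1921 has 31 days: 390 − 31 = 359 left.
February 1921 has 28 days (1921 is not a leap year): 359 − 28 = 331 left.
March 1921 has 31 days: 331 − 31 = 300 left.
April 1921 has 30 days: 300 − 30 = 270 left.
May 1921 has 31 days: 270 − 31 = 239 left.
June 1921 has 30 days: 239 − 30 = 209 left.
July 1921 has 31 days: 209 − 31 = 178 left.
August 1921 has 31 days: 178 − 31 = 147 left.
September 1921 has 30 days: 147 − 30 = 117 left.
October 1921 has 31 days: 117 − 31 = 86 left.
November 1921 has 30 days: 86 − 30 = 56 left.
December 1921 has 31 days: 56 − 31 = 25 left.
25 days into January 1922 → January 25, 1922.
Advancing 13 months from January 25, 1922:
month 1 + 13 = 14, which is month 2 of year 1923 → February 1923.
Day 25 is valid in February, giving February 25, 1923.
Adding 18 months from February 25, 1923:
month 2 + 18 = 20, which is month 8 of year 1924 → August 1924.
Day 25 is valid in August, giving August 25, 1924.
Advancing 5 weeks (= 35 days) from August 25, 1924:
August has 31 days, so 31 − 25 = 6 days remain after August 25, 1924; 35 − 6 = 29 left.
29 days into September 1924 → September 29, 1924.

September 29, 1924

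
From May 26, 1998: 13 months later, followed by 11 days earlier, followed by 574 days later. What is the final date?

January 9, 2001

Counting forward 13 months from May 26, 1998:
month 5 + 13 = 18, which is month 6 of year 1999 → June 1999.
Day 26 is valid in June, giving June 26, 1999.
Going back 11 days from June 26, 1999:
26 − 11 = 15, still in June 1999.
Adding 574 days from June 15, 1999:
June has 30 days, so 30 − 15 = 15 days remain after June 15, 1999; 574 − 15 = 559 left.
July 1999 has 31 days: 559 − 31 = 528 left.
August 1999 has 31 days: 528 − 31 = 497 left.
September 1999 has 30 days: 497 − 30 = 467 left.
October 1999 has 31 days: 467 − 31 = 436 left.
November 1999 has 30 days: 436 − 30 = 406 left.
December 1999 has 31 days: 406 − 31 = 375 left.
January 2000 has 31 days: 375 − 31 = 344 left.
February 2000 has 29 days (2000 is a leap year (divisible by 400)): 344 − 29 = 315 left.
March 2000 has 31 days: 315 − 31 = 284 left.
April 2000 has 30 days: 284 − 30 = 254 left.
May 2000 has 31 days: 254 − 31 = 223 left.
June 2000 has 30 days: 223 − 30 = 193 left.
July 2000 has 31 days: 193 − 31 = 162 left.
August 2000 has 31 days: 162 − 31 = 131 left.
September 2000 has 30 days: 131 − 30 = 101 left.
October 2000 has 31 days: 101 − 31 = 70 left.
November 2000 has 30 days: 70 − 30 = 40 left.
December 2000 has 31 days: 40 − 31 = 9 left.
9 days into January 2001 → January 9, 2001.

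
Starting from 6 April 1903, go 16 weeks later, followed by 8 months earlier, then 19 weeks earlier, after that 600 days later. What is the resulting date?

March 8, 1904

Advancing 16 weeks (= 112 days) from April 6, 1903:
April has 30 days, so 30 − 6 = 24 days remain after April 6, 1903; 112 − 24 = 88 left.
May 1903 has 31 days: 88 − 31 = 57 left.
June 1903 has 30 days: 57 − 30 = 27 left.
27 days into July 1903 → July 27, 1903.
Going back 8 months from July 27, 1903:
month 7 − 8 = -1, which is month 11 of year 1902 → November 1902.
Day 27 is valid in November, giving November 27, 1902.
Subtracting 19 weeks (= 133 days) from November 27, 1902:
Going back 27 days from November 27, 1902 reaches the end of the previous month; 133 − 27 = 106 left.
October 1902 has 31 days: 106 − 31 = 75 left.
September 1902 has 30 days: 75 − 30 = 45 left.
August 1902 has 31 days: 45 − 31 = 14 left.
July 1902 has 31 days; 31 − 14 = 17 → July 17, 1902.
Advancing 600 days from July 17, 1902:
July has 31 days, so 31 − 17 = 14 days remain after July 17, 1902; 600 − 14 = 586 left.
August 1902 has 31 days: 586 − 31 = 555 left.
September 1902 has 30 days: 555 − 30 = 525 left.
October 1902 has 31 days: 525 − 31 = 494 left.
November 1902 has 30 days: 494 − 30 = 464 left.
December 1902 has 31 days: 464 − 31 = 433 left.
January 1903 has 31 days: 433 − 31 = 402 left.
February 1903 has 28 days (1903 is not a leap year): 402 − 28 = 374 left.
March 1903 has 31 days: 374 − 31 = 343 left.
April 1903 has 30 days: 343 − 30 = 313 left.
May 1903 has 31 days: 313 − 31 = 282 left.
June 1903 has 30 days: 282 − 30 = 252 left.
July 1903 has 31 days: 252 − 31 = 221 left.
August 1903 has 31 days: 221 − 31 = 190 left.
September 1903 has 30 days: 190 − 30 = 160 left.
October 1903 has 31 days: 160 − 31 = 129 left.
November 1903 has 30 days: 129 − 30 = 99 left.
December 1903 has 31 days: 99 − 31 = 68 left.
January 1904 has 31 days: 68 − 31 = 37 left.
February 1904 has 29 days (1904 is a leap year): 37 − 29 = 8 left.
8 days into March 1904 → March 8, 1904.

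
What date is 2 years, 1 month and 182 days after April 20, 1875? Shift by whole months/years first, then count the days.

Advancing 2 years, 1 month and 182 days from April 20, 1875: first the month/year part, then the days.
+2 years → 1877; month 4 + 1 = 5 → May 1877.
Day 20 is valid in May, giving May 20, 1877.
Now add 182 days from May 20, 1877.
May has 31 days, so 31 − 20 = 11 days remain after May 20, 1877; 182 − 11 = 171 left.
June 1877 has 30 days: 171 − 30 = 141 left.
July 1877 has 31 days: 141 − 31 = 110 left.
August 1877 has 31 days: 110 − 31 = 79 left.
September 1877 has 30 days: 79 − 30 = 49 left.
October 1877 has 31 days: 49 − 31 = 18 left.
18 days into November 1877 → November 18, 1877.

November 18, 1877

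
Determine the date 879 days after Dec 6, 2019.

Advancing 879 days from December 6, 2019.
December has 31 days, so 31 − 6 = 25 days remain after December 6, 2019; 879 − 25 = 854 left.
January 2020 has 31 days: 854 − 31 = 823 left.
February 2020 has 29 days (2020 is a leap year): 823 − 29 = 794 left.
March 2020 has 31 days: 794 − 31 = 763 left.
April 2020 has 30 days: 763 − 30 = 733 left.
May 2020 has 31 days: 733 − 31 = 702 left.
June 2020 has 30 days: 702 − 30 = 672 left.
July 2020 has 31 days: 672 − 31 = 641 left.
August 2020 has 31 days: 641 − 31 = 610 left.
September 2020 has 30 days: 610 − 30 = 580 left.
October 2020 has 31 days: 580 − 31 = 549 left.
November 2020 has 30 days: 549 − 30 = 519 left.
December 2020 has 31 days: 519 − 31 = 488 left.
January 2021 has 31 days: 488 − 31 = 457 left.
February 2021 has 28 days (2021 is not a leap year): 457 − 28 = 429 left.
March 2021 has 31 days: 429 − 31 = 398 left.
April 2021 has 30 days: 398 − 30 = 368 left.
May 2021 has 31 days: 368 − 31 = 337 left.
June 2021 has 30 days: 337 − 30 = 307 left.
July 2021 has 31 days: 307 − 31 = 276 left.
August 2021 has 31 days: 276 − 31 = 245 left.
September 2021 has 30 days: 245 − 30 = 215 left.
October 2021 has 31 days: 215 − 31 = 184 left.
November 2021 has 30 days: 184 − 30 = 154 left.
December 2021 has 31 days: 154 − 31 = 123 left.
January 2022 has 31 days: 123 − 31 = 92 left.
February 2022 has 28 days (2022 is not a leap year): 92 − 28 = 64 left.
March 2022 has 31 days: 64 − 31 = 33 left.
April 2022 has 30 days: 33 − 30 = 3 left.
3 days into May 2022 → May 3, 2022.

May 3, 2022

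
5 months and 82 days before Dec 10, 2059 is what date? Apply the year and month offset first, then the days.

April 19, 2059

Counting back 5 months and 82 days from December 10, 2059: first the month/year part, then the days.
month 12 − 5 = 7 → July 2059.
Day 10 is valid in July, giving July 10, 2059.
Now subtract 82 days from July 10, 2059.
Going back 10 days from July 10, 2059 reaches the end of the previous month; 82 − 10 = 72 left.
June 2059 has 30 days: 72 − 30 = 42 left.
May 2059 has 31 days: 42 − 31 = 11 left.
April 2059 has 30 days; 30 − 11 = 19 → April 19, 2059.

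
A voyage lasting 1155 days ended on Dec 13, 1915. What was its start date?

October 14, 1912

Counting back 1155 days from December 13, 1915.
Going back 13 days from December 13, 1915 reaches the end of the previous month; 1155 − 13 = 1142 left.
November 1915 has 30 days: 1142 − 30 = 1112 left.
October 1915 has 31 days: 1112 − 31 = 1081 left.
September 1915 has 30 days: 1081 − 30 = 1051 left.
August 1915 has 31 days: 1051 − 31 = 1020 left.
July 1915 has 31 days: 1020 − 31 = 989 left.
June 1915 has 30 days: 989 − 30 = 959 left.
May 1915 has 31 days: 959 − 31 = 928 left.
April 1915 has 30 days: 928 − 30 = 898 left.
March 1915 has 31 days: 898 − 31 = 867 left.
February 1915 has 28 days (1915 is not a leap year): 867 − 28 = 839 left.
January 1915 has 31 days: 839 − 31 = 808 left.
December 1914 has 31 days: 808 − 31 = 777 left.
November 1914 has 30 days: 777 − 30 = 747 left.
October 1914 has 31 days: 747 − 31 = 716 left.
September 1914 has 30 days: 716 − 30 = 686 left.
August 1914 has 31 days: 686 − 31 = 655 left.
July 1914 has 31 days: 655 − 31 = 624 left.
June 1914 has 30 days: 624 − 30 = 594 left.
May 1914 has 31 days: 594 − 31 = 563 left.
April 1914 has 30 days: 563 − 30 = 533 left.
March 1914 has 31 days: 533 − 31 = 502 left.
February 1914 has 28 days (1914 is not a leap year): 502 − 28 = 474 left.
January 1914 has 31 days: 474 − 31 = 443 left.
December 1913 has 31 days: 443 − 31 = 412 left.
November 1913 has 30 days: 412 − 30 = 382 left.
October 1913 has 31 days: 382 − 31 = 351 left.
September 1913 has 30 days: 351 − 30 = 321 left.
August 1913 has 31 days: 321 − 31 = 290 left.
July 1913 has 31 days: 290 − 31 = 259 left.
June 1913 has 30 days: 259 − 30 = 229 left.
May 1913 has 31 days: 229 − 31 = 198 left.
April 1913 has 30 days: 198 − 30 = 168 left.
March 1913 has 31 days: 168 − 31 = 137 left.
February 1913 has 28 days (1913 is not a leap year): 137 − 28 = 109 left.
January 1913 has 31 days: 109 − 31 = 78 left.
December 1912 has 31 days: 78 − 31 = 47 left.
November 1912 has 30 days: 47 − 30 = 17 left.
October 1912 has 31 days; 31 − 17 = 14 → October 14, 1912.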